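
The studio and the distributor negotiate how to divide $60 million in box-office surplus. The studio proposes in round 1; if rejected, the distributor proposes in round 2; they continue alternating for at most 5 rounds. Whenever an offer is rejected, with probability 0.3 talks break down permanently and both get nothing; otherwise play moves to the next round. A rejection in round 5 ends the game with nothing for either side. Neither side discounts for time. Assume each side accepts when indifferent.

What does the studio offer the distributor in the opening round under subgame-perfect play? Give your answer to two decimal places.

18.77

By backward induction:
Round 5 (the studio proposes): the distributor will accept anything ≥ 0, so the studio offers 0 and keeps 60.
Round 4 (the distributor proposes): rejecting gives the studio an expected 0.7 × 60 = 42, so the distributor offers 42, keeping 18.
Round 3 (the studio proposes): rejecting gives the distributor an expected 0.7 × 18 = 12.6, so the studio offers 12.6, keeping 47.4.
Round 2 (the distributor proposes): rejecting gives the studio an expected 0.7 × 47.4 = 33.18, so the distributor offers 33.18, keeping 26.82.
Round 1 (the studio proposes): rejecting gives the distributor an expected 0.7 × 26.82 = 18.774, so the studio offers 18.774, keeping 41.226.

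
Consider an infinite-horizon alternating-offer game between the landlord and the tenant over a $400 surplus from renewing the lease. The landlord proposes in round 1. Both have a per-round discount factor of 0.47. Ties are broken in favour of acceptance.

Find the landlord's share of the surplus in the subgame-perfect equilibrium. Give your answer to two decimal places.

272.11

In a stationary SPE each proposer offers the other exactly their discounted continuation value.
If the landlord keeps x when proposing and the tenant keeps y when proposing, then x = 400 − 0.47y and y = 400 − 0.47x.
Solving: x = 400(1 − 0.47) / (1 − 0.47·0.47) = 212 / 0.7791 ≈ 272.1088.
The tenant gets 400 − 272.1088 ≈ 127.8912.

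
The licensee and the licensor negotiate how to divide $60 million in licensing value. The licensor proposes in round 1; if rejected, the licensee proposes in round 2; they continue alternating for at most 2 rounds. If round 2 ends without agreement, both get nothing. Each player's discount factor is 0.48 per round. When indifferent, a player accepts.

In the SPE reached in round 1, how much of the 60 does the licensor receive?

Solve by backward induction from round 2.
Round 2 (the licensee proposes): rejection yields 0 for the licensor; the licensee offers 0 and keeps 60.
Round 1 (the licensor proposes): the licensee can get 60 next round, worth 0.48 × 60 = 28.8 now; the licensor offers that and keeps 31.2.

31.2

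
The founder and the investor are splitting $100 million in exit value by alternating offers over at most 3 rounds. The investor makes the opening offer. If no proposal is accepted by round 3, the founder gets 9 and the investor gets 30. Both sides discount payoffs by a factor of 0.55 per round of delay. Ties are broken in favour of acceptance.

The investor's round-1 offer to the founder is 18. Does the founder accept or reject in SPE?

Reject

Work out the founder's continuation value if the offer is rejected.
Round 3 (the investor proposes): the founder gets 9 if talks fail, so the investor offers 9 and keeps 91.
Round 2 (the founder proposes): the investor can get 91 next round, worth 0.55 × 91 = 50.05 now; the founder offers that and keeps 49.95.
So by rejecting in round 1, the founder gets 49.95 next round, worth 0.55 × 49.95 = 27.4725 now.
Offer 18 < 27.4725, so the founder rejects.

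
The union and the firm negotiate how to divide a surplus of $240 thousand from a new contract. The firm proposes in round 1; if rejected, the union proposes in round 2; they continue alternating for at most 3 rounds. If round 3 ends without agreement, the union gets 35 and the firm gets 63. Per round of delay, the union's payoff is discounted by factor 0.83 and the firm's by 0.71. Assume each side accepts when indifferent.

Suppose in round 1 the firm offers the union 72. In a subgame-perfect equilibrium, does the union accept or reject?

Reject

Round 3 (the firm proposes): the union gets 35 if talks fail, so the firm offers 35 and keeps 205.
Round 2 (the union proposes): the firm can get 205 next round, worth 0.71 × 205 = 145.55 now. The union offers 145.55 and keeps 240 − 145.55 = 94.45.
So by rejecting in round 1, the union gets 94.45 next round, worth 0.83 × 94.45 = 78.3935 now.
Offer 72 < 78.3935, so the union rejects.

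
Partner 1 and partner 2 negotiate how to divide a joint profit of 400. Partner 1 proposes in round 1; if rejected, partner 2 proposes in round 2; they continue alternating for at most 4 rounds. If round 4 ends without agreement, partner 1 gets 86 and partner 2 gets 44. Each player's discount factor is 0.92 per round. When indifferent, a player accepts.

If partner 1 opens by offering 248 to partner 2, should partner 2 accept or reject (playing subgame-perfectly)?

Work out partner 2's continuation value if the offer is rejected.
Round 4 (partner 2 proposes): partner 1 gets 86 if talks fail, so partner 2 offers 86 and keeps 314.
Round 3 (partner 1 proposes): partner 2 can get 314 next round, worth 0.92 × 314 = 288.88 now; partner 1 offers that and keeps 111.12.
Round 2 (partner 2 proposes): partner 1 can get 111.12 next round, worth 0.92 × 111.12 = 102.2304 now. Partner 2 offers 102.2304 and keeps 400 − 102.2304 = 297.7696.
So by rejecting in round 1, partner 2 gets 297.7696 next round, worth 0.92 × 297.7696 = 273.948032 now.
Offer 248 < 273.948032, so partner 2 rejects.

Reject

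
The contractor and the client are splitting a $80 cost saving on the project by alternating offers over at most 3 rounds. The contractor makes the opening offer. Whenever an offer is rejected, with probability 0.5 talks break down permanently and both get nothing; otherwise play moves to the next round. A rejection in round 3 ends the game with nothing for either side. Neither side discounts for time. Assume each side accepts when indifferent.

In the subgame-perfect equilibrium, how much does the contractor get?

60

Round 3 (the contractor proposes): the client will accept anything ≥ 0, so the contractor offers 0 and keeps 80.
Round 2 (the client proposes): rejecting gives the contractor an expected 0.5 × 80 = 40; the client offers that and keeps 40.
Round 1 (the contractor proposes): rejecting gives the client an expected 0.5 × 40 = 20. The contractor offers 20 and keeps 80 − 20 = 60.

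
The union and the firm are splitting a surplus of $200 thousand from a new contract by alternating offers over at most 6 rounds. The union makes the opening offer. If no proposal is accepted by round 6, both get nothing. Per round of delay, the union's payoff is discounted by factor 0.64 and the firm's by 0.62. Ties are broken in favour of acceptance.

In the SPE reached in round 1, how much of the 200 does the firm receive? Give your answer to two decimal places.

81.88

Round 6 (the firm proposes): rejection yields 0 for the union; the firm offers 0 and keeps 200.
Round 5 (the union proposes): the firm can get 200 next round, worth 0.62 × 200 = 124 now; the union offers that and keeps 76.
Round 4 (the firm proposes): the union can get 76 next round, worth 0.64 × 76 = 48.64 now, so the firm offers 48.64, keeping 151.36.
Round 3 (the union proposes): the firm can get 151.36 next round, worth 0.62 × 151.36 = 93.8432 now. The union offers 93.8432 and keeps 200 − 93.8432 = 106.1568.
Round 2 (the firm proposes): the union can get 106.1568 next round, worth 0.64 × 106.1568 = 67.940352 now; the firm offers that and keeps 132.059648.
Round 1 (the union proposes): the firm can get 132.059648 next round, worth 0.62 × 132.059648 = 81.87698176 now, so the union offers 81.87698176, keeping 118.12301824.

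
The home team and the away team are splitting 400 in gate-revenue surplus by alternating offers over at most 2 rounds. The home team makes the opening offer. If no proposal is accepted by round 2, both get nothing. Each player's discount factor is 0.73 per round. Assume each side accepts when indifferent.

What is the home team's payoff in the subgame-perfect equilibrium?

Work backward from the last round.
Round 2 (the away team proposes): rejection yields 0 for the home team; the away team offers 0 and keeps 400.
Round 1 (the home team proposes): the away team can get 400 next round, worth 0.73 × 400 = 292 now; the home team offers that and keeps 108.

108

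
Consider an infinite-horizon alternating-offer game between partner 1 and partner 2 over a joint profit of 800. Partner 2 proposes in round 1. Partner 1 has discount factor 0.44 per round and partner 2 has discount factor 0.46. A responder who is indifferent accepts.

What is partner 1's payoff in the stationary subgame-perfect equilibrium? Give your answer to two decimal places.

When partner 2 proposes, partner 1 accepts any offer worth at least 0.44 times what partner 1 would get by proposing next round; and vice versa.
This gives x = 800 − 0.44y and y = 800 − 0.46x, where x and y are each side's share when it proposes.
Hence (1 − 0.44·0.46)x = 800(1 − 0.44), i.e. 0.7976·x = 448.
x ≈ 561.6851; partner 1's share is 800 − x ≈ 238.3149.

238.31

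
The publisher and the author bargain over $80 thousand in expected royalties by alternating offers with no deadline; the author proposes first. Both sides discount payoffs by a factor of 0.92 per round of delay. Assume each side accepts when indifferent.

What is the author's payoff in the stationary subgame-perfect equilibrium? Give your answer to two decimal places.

When the author proposes, the publisher accepts any offer worth at least 0.92 times what the publisher would get by proposing next round; and vice versa.
This gives x = 80 − 0.92y and y = 80 − 0.92x, where x and y are each side's share when it proposes.
Hence (1 − 0.92·0.92)x = 80(1 − 0.92), i.e. 0.1536·x = 6.4.
x ≈ 41.6667; the publisher's share is 80 − x ≈ 38.3333.

41.67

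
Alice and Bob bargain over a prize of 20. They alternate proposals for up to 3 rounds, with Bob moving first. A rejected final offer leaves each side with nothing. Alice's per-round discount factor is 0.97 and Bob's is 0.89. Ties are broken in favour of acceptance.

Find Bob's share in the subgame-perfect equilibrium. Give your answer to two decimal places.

17.87

Work backward from the last round.
Round 3 (Bob proposes): Alice will accept anything ≥ 0, so Bob offers 0 and keeps 20.
Round 2 (Alice proposes): Bob can get 20 next round, worth 0.89 × 20 = 17.8 now. Alice offers 17.8 and keeps 20 − 17.8 = 2.2.
Round 1 (Bob proposes): Alice can get 2.2 next round, worth 0.97 × 2.2 = 2.134 now. Bob offers 2.134 and keeps 20 − 2.134 = 17.866.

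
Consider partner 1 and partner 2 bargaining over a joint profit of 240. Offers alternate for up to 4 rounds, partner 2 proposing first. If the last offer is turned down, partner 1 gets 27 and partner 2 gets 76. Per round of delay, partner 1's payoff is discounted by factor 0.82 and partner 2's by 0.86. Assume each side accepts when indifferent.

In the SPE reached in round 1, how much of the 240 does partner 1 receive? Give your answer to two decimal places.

122.39

Round 4 (partner 1 proposes): partner 2 gets 76 if talks fail, so partner 1 offers 76 and keeps 164.
Round 3 (partner 2 proposes): partner 1 can get 164 next round, worth 0.82 × 164 = 134.48 now. Partner 2 offers 134.48 and keeps 240 − 134.48 = 105.52.
Round 2 (partner 1 proposes): partner 2 can get 105.52 next round, worth 0.86 × 105.52 = 90.7472 now, so partner 1 offers 90.7472, keeping 149.2528.
Round 1 (partner 2 proposes): partner 1 can get 149.2528 next round, worth 0.82 × 149.2528 = 122.387296 now; partner 2 offers that and keeps 117.612704.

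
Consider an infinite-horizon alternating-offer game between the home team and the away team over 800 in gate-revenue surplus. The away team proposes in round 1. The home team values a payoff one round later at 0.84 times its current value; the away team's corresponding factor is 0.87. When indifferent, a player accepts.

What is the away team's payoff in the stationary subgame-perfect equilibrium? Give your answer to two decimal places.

475.48

Let x be the away team's share when the away team proposes and y be the home team's share when the home team proposes.
The home team accepts iff offered ≥ 0.84·y, so x = 800 − 0.84y. Symmetrically y = 800 − 0.87x.
Substituting: x = 800 − 0.84(800 − 0.87x), giving x(1 − 0.87·0.84) = 800(1 − 0.84).
So x = 800 × 0.16 / 0.2692 ≈ 475.4829, and the home team receives 800 − x ≈ 324.5171.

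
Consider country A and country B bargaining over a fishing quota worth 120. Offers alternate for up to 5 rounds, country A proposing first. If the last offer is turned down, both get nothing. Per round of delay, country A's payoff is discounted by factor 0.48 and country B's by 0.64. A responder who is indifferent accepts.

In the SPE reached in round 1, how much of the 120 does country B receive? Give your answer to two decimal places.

52.20

Solve by backward induction from round 5.
Round 5 (country A proposes): rejection yields 0 for country B; country A offers 0 and keeps 120.
Round 4 (country B proposes): country A can get 120 next round, worth 0.48 × 120 = 57.6 now, so country B offers 57.6, keeping 62.4.
Round 3 (country A proposes): country B can get 62.4 next round, worth 0.64 × 62.4 = 39.936 now. Country A offers 39.936 and keeps 120 − 39.936 = 80.064.
Round 2 (country B proposes): country A can get 80.064 next round, worth 0.48 × 80.064 = 38.43072 now; country B offers that and keeps 81.56928.
Round 1 (country A proposes): country B can get 81.56928 next round, worth 0.64 × 81.56928 = 52.2043392 now, so country A offers 52.2043392, keeping 67.7956608.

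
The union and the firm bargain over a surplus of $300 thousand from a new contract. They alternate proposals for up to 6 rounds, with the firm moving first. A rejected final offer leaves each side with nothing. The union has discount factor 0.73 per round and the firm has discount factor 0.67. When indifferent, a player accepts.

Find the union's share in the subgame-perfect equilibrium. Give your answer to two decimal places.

160.01

Round 6 (the union proposes): rejection yields 0 for the firm; the union offers 0 and keeps 300.
Round 5 (the firm proposes): the union can get 300 next round, worth 0.73 × 300 = 219 now. The firm offers 219 and keeps 300 − 219 = 81.
Round 4 (the union proposes): the firm can get 81 next round, worth 0.67 × 81 = 54.27 now. The union offers 54.27 and keeps 300 − 54.27 = 245.73.
Round 3 (the firm proposes): the union can get 245.73 next round, worth 0.73 × 245.73 = 179.3829 now, so the firm offers 179.3829, keeping 120.6171.
Round 2 (the union proposes): the firm can get 120.6171 next round, worth 0.67 × 120.6171 = 80.813457 now, so the union offers 80.813457, keeping 219.186543.
Round 1 (the firm proposes): the union can get 219.186543 next round, worth 0.73 × 219.186543 = 160.00617639 now; the firm offers that and keeps 139.99382361.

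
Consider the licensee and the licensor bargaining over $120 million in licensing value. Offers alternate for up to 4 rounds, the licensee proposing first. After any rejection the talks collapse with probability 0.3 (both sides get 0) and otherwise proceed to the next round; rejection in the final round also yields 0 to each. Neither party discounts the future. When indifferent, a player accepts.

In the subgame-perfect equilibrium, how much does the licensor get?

66.36

By backward induction:
Round 4 (the licensor proposes): the licensee will accept anything ≥ 0, so the licensor offers 0 and keeps 120.
Round 3 (the licensee proposes): rejecting gives the licensor an expected 0.7 × 120 = 84; the licensee offers that and keeps 36.
Round 2 (the licensor proposes): rejecting gives the licensee an expected 0.7 × 36 = 25.2. The licensor offers 25.2 and keeps 120 − 25.2 = 94.8.
Round 1 (the licensee proposes): rejecting gives the licensor an expected 0.7 × 94.8 = 66.36. The licensee offers 66.36 and keeps 120 − 66.36 = 53.64.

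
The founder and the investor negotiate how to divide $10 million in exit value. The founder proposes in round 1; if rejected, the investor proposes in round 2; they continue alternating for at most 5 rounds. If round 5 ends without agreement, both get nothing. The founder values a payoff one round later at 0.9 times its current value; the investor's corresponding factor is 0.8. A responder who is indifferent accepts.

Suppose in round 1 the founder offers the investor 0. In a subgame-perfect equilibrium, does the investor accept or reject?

Round 5 (the founder proposes): rejection yields 0 for the investor; the founder offers 0 and keeps 10.
Round 4 (the investor proposes): the founder can get 10 next round, worth 0.9 × 10 = 9 now; the investor offers that and keeps 1.
Round 3 (the founder proposes): the investor can get 1 next round, worth 0.8 × 1 = 0.8 now, so the founder offers 0.8, keeping 9.2.
Round 2 (the investor proposes): the founder can get 9.2 next round, worth 0.9 × 9.2 = 8.28 now. The investor offers 8.28 and keeps 10 − 8.28 = 1.72.
So by rejecting in round 1, the investor gets 1.72 next round, worth 0.8 × 1.72 = 1.376 now.
Offer 0 < 1.376, so the investor rejects.

Reject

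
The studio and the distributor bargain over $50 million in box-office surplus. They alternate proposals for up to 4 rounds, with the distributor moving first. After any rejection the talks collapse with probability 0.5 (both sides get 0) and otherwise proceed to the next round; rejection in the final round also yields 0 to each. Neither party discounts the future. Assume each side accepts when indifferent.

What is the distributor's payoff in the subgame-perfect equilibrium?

Round 4 (the studio proposes): rejection yields 0 for the distributor; the studio offers 0 and keeps 50.
Round 3 (the distributor proposes): rejecting gives the studio an expected 0.5 × 50 = 25. The distributor offers 25 and keeps 50 − 25 = 25.
Round 2 (the studio proposes): rejecting gives the distributor an expected 0.5 × 25 = 12.5; the studio offers that and keeps 37.5.
Round 1 (the distributor proposes): rejecting gives the studio an expected 0.5 × 37.5 = 18.75, so the distributor offers 18.75, keeping 31.25.

31.25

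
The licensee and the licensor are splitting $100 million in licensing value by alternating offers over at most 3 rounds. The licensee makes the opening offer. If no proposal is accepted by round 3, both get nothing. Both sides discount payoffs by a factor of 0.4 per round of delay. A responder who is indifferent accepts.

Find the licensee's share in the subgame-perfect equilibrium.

76

By backward induction:
Round 3 (the licensee proposes): rejection yields 0 for the licensor; the licensee offers 0 and keeps 100.
Round 2 (the licensor proposes): the licensee can get 100 next round, worth 0.4 × 100 = 40 now; the licensor offers that and keeps 60.
Round 1 (the licensee proposes): the licensor can get 60 next round, worth 0.4 × 60 = 24 now. The licensee offers 24 and keeps 100 − 24 = 76.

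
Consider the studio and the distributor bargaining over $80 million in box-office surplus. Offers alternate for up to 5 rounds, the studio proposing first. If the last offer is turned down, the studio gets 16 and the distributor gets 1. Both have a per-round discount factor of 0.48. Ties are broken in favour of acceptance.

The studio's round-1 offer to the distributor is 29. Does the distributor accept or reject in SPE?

Accept

Round 5 (the studio proposes): the distributor gets 1 if talks fail, so the studio offers 1 and keeps 79.
Round 4 (the distributor proposes): the studio can get 79 next round, worth 0.48 × 79 = 37.92 now; the distributor offers that and keeps 42.08.
Round 3 (the studio proposes): the distributor can get 42.08 next round, worth 0.48 × 42.08 = 20.1984 now; the studio offers that and keeps 59.8016.
Round 2 (the distributor proposes): the studio can get 59.8016 next round, worth 0.48 × 59.8016 = 28.704768 now, so the distributor offers 28.704768, keeping 51.295232.
So by rejecting in round 1, the distributor gets 51.295232 next round, worth 0.48 × 51.295232 = 24.62171136 now.
Offer 29 ≥ 24.62171136, so the distributor accepts.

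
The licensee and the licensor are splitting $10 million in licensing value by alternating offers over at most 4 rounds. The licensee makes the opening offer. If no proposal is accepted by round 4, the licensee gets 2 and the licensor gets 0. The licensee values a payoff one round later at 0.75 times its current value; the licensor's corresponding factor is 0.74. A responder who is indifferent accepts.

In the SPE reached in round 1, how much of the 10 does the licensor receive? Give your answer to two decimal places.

5.14

Solve by backward induction from round 4.
Round 4 (the licensor proposes): the licensee gets 2 if talks fail, so the licensor offers 2 and keeps 8.
Round 3 (the licensee proposes): the licensor can get 8 next round, worth 0.74 × 8 = 5.92 now; the licensee offers that and keeps 4.08.
Round 2 (the licensor proposes): the licensee can get 4.08 next round, worth 0.75 × 4.08 = 3.06 now; the licensor offers that and keeps 6.94.
Round 1 (the licensee proposes): the licensor can get 6.94 next round, worth 0.74 × 6.94 = 5.1356 now, so the licensee offers 5.1356, keeping 4.8644.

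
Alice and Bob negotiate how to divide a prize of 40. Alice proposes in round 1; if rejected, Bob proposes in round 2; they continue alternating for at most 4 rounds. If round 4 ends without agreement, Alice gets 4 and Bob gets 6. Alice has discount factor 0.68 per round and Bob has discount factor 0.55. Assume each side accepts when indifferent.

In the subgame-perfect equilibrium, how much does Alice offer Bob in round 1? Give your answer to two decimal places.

14.45

Round 4 (Bob proposes): Alice gets 4 if talks fail, so Bob offers 4 and keeps 36.
Round 3 (Alice proposes): Bob can get 36 next round, worth 0.55 × 36 = 19.8 now, so Alice offers 19.8, keeping 20.2.
Round 2 (Bob proposes): Alice can get 20.2 next round, worth 0.68 × 20.2 = 13.736 now. Bob offers 13.736 and keeps 40 − 13.736 = 26.264.
Round 1 (Alice proposes): Bob can get 26.264 next round, worth 0.55 × 26.264 = 14.4452 now. Alice offers 14.4452 and keeps 40 − 14.4452 = 25.5548.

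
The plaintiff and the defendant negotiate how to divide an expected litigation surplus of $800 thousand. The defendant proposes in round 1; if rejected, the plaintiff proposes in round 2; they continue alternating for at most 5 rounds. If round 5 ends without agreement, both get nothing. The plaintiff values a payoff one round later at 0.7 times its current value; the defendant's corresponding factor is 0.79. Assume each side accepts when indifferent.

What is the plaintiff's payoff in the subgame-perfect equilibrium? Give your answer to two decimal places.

Round 5 (the defendant proposes): rejection yields 0 for the plaintiff; the defendant offers 0 and keeps 800.
Round 4 (the plaintiff proposes): the defendant can get 800 next round, worth 0.79 × 800 = 632 now; the plaintiff offers that and keeps 168.
Round 3 (the defendant proposes): the plaintiff can get 168 next round, worth 0.7 × 168 = 117.6 now. The defendant offers 117.6 and keeps 800 − 117.6 = 682.4.
Round 2 (the plaintiff proposes): the defendant can get 682.4 next round, worth 0.79 × 682.4 = 539.096 now; the plaintiff offers that and keeps 260.904.
Round 1 (the defendant proposes): the plaintiff can get 260.904 next round, worth 0.7 × 260.904 = 182.6328 now, so the defendant offers 182.6328, keeping 617.3672.

182.63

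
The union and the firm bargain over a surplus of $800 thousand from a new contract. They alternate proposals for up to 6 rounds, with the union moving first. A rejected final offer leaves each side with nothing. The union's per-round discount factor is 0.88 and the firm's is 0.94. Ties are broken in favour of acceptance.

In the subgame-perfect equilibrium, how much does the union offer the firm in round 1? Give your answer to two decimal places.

679.45

Round 6 (the firm proposes): the union will accept anything ≥ 0, so the firm offers 0 and keeps 800.
Round 5 (the union proposes): the firm can get 800 next round, worth 0.94 × 800 = 752 now, so the union offers 752, keeping 48.
Round 4 (the firm proposes): the union can get 48 next round, worth 0.88 × 48 = 42.24 now, so the firm offers 42.24, keeping 757.76.
Round 3 (the union proposes): the firm can get 757.76 next round, worth 0.94 × 757.76 = 712.2944 now. The union offers 712.2944 and keeps 800 − 712.2944 = 87.7056.
Round 2 (the firm proposes): the union can get 87.7056 next round, worth 0.88 × 87.7056 = 77.180928 now, so the firm offers 77.180928, keeping 722.819072.
Round 1 (the union proposes): the firm can get 722.819072 next round, worth 0.94 × 722.819072 = 679.44992768 now; the union offers that and keeps 120.55007232.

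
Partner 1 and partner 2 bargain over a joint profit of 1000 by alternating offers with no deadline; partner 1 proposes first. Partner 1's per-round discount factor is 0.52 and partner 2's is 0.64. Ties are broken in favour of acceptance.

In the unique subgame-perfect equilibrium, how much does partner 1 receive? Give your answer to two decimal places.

Let x be partner 1's share when partner 1 proposes and y be partner 2's share when partner 2 proposes.
Partner 2 accepts iff offered ≥ 0.64·y, so x = 1000 − 0.64y. Symmetrically y = 1000 − 0.52x.
Substituting: x = 1000 − 0.64(1000 − 0.52x), giving x(1 − 0.52·0.64) = 1000(1 − 0.64).
So x = 1000 × 0.36 / 0.6672 ≈ 539.5683, and partner 2 receives 1000 − x ≈ 460.4317.

539.57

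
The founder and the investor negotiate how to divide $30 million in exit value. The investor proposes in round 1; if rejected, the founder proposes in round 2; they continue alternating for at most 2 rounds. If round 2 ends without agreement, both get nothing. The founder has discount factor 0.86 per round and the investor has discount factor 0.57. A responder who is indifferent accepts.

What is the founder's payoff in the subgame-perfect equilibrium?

25.8

Round 2 (the founder proposes): rejection yields 0 for the investor; the founder offers 0 and keeps 30.
Round 1 (the investor proposes): the founder can get 30 next round, worth 0.86 × 30 = 25.8 now. The investor offers 25.8 and keeps 30 − 25.8 = 4.2.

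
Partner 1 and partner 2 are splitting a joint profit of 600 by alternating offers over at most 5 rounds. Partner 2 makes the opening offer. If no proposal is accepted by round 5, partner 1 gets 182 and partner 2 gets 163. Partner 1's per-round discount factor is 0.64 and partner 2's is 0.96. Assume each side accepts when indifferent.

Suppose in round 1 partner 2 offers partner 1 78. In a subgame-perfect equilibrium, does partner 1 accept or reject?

Round 5 (partner 2 proposes): partner 1 gets 182 if talks fail, so partner 2 offers 182 and keeps 418.
Round 4 (partner 1 proposes): partner 2 can get 418 next round, worth 0.96 × 418 = 401.28 now. Partner 1 offers 401.28 and keeps 600 − 401.28 = 198.72.
Round 3 (partner 2 proposes): partner 1 can get 198.72 next round, worth 0.64 × 198.72 = 127.1808 now, so partner 2 offers 127.1808, keeping 472.8192.
Round 2 (partner 1 proposes): partner 2 can get 472.8192 next round, worth 0.96 × 472.8192 = 453.906432 now; partner 1 offers that and keeps 146.093568.
So by rejecting in round 1, partner 1 gets 146.093568 next round, worth 0.64 × 146.093568 = 93.49988352 now.
Offer 78 < 93.49988352, so partner 1 rejects.

Reject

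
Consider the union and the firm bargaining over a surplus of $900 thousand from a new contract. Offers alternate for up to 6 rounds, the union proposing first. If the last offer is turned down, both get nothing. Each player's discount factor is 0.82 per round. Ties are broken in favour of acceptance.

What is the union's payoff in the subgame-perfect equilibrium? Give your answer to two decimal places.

344.17

By backward induction:
Round 6 (the firm proposes): rejection yields 0 for the union; the firm offers 0 and keeps 900.
Round 5 (the union proposes): the firm can get 900 next round, worth 0.82 × 900 = 738 now. The union offers 738 and keeps 900 − 738 = 162.
Round 4 (the firm proposes): the union can get 162 next round, worth 0.82 × 162 = 132.84 now; the firm offers that and keeps 767.16.
Round 3 (the union proposes): the firm can get 767.16 next round, worth 0.82 × 767.16 = 629.0712 now, so the union offers 629.0712, keeping 270.9288.
Round 2 (the firm proposes): the union can get 270.9288 next round, worth 0.82 × 270.9288 = 222.161616 now; the firm offers that and keeps 677.838384.
Round 1 (the union proposes): the firm can get 677.838384 next round, worth 0.82 × 677.838384 = 555.82747488 now; the union offers that and keeps 344.17252512.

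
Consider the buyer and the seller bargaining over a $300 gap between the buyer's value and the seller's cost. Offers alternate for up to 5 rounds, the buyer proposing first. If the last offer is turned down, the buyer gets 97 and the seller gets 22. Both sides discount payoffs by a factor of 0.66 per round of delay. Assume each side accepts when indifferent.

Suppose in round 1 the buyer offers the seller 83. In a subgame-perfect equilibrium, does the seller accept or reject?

Reject

Round 5 (the buyer proposes): the seller gets 22 if talks fail, so the buyer offers 22 and keeps 278.
Round 4 (the seller proposes): the buyer can get 278 next round, worth 0.66 × 278 = 183.48 now, so the seller offers 183.48, keeping 116.52.
Round 3 (the buyer proposes): the seller can get 116.52 next round, worth 0.66 × 116.52 = 76.9032 now. The buyer offers 76.9032 and keeps 300 − 76.9032 = 223.0968.
Round 2 (the seller proposes): the buyer can get 223.0968 next round, worth 0.66 × 223.0968 = 147.243888 now, so the seller offers 147.243888, keeping 152.756112.
So by rejecting in round 1, the seller gets 152.756112 next round, worth 0.66 × 152.756112 = 100.81903392 now.
Offer 83 < 100.81903392, so the seller rejects.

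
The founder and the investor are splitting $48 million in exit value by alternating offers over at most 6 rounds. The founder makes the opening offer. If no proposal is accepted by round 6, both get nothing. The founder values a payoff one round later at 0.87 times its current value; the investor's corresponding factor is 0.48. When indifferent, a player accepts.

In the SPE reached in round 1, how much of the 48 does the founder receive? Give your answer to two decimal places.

Round 6 (the investor proposes): the founder will accept anything ≥ 0, so the investor offers 0 and keeps 48.
Round 5 (the founder proposes): the investor can get 48 next round, worth 0.48 × 48 = 23.04 now. The founder offers 23.04 and keeps 48 − 23.04 = 24.96.
Round 4 (the investor proposes): the founder can get 24.96 next round, worth 0.87 × 24.96 = 21.7152 now, so the investor offers 21.7152, keeping 26.2848.
Round 3 (the founder proposes): the investor can get 26.2848 next round, worth 0.48 × 26.2848 = 12.616704 now. The founder offers 12.616704 and keeps 48 − 12.616704 = 35.383296.
Round 2 (the investor proposes): the founder can get 35.383296 next round, worth 0.87 × 35.383296 = 30.78346752 now, so the investor offers 30.78346752, keeping 17.21653248.
Round 1 (the founder proposes): the investor can get 17.21653248 next round, worth 0.48 × 17.21653248 = 8.2639355904 now, so the founder offers 8.2639355904, keeping 39.7360644096.

39.74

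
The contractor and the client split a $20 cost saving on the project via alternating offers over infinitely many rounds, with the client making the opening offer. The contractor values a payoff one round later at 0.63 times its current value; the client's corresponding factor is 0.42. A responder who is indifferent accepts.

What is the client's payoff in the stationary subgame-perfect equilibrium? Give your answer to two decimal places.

When the client proposes, the contractor accepts any offer worth at least 0.63 times what the contractor would get by proposing next round; and vice versa.
This gives x = 20 − 0.63y and y = 20 − 0.42x, where x and y are each side's share when it proposes.
Hence (1 − 0.63·0.42)x = 20(1 − 0.63), i.e. 0.7354·x = 7.4.
x ≈ 10.0626; the contractor's share is 20 − x ≈ 9.9374.

10.06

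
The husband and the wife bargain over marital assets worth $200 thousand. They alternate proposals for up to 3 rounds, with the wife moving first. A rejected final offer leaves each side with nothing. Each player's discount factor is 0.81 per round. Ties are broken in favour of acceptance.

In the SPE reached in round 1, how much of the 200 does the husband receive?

Round 3 (the wife proposes): rejection yields 0 for the husband; the wife offers 0 and keeps 200.
Round 2 (the husband proposes): the wife can get 200 next round, worth 0.81 × 200 = 162 now. The husband offers 162 and keeps 200 − 162 = 38.
Round 1 (the wife proposes): the husband can get 38 next round, worth 0.81 × 38 = 30.78 now; the wife offers that and keeps 169.22.

30.78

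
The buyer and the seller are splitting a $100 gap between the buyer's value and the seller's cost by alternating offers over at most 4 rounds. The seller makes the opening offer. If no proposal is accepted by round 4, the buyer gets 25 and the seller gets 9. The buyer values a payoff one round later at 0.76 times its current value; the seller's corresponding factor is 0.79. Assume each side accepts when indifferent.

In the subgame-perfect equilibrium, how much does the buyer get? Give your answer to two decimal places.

Solve by backward induction from round 4.
Round 4 (the buyer proposes): the seller gets 9 if talks fail, so the buyer offers 9 and keeps 91.
Round 3 (the seller proposes): the buyer can get 91 next round, worth 0.76 × 91 = 69.16 now, so the seller offers 69.16, keeping 30.84.
Round 2 (the buyer proposes): the seller can get 30.84 next round, worth 0.79 × 30.84 = 24.3636 now. The buyer offers 24.3636 and keeps 100 − 24.3636 = 75.6364.
Round 1 (the seller proposes): the buyer can get 75.6364 next round, worth 0.76 × 75.6364 = 57.483664 now, so the seller offers 57.483664, keeping 42.516336.

57.48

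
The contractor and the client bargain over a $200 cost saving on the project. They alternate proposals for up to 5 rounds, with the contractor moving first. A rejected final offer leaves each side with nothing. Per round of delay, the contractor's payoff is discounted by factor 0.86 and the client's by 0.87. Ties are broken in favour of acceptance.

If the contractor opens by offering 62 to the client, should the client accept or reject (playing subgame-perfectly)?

Round 5 (the contractor proposes): rejection yields 0 for the client; the contractor offers 0 and keeps 200.
Round 4 (the client proposes): the contractor can get 200 next round, worth 0.86 × 200 = 172 now; the client offers that and keeps 28.
Round 3 (the contractor proposes): the client can get 28 next round, worth 0.87 × 28 = 24.36 now; the contractor offers that and keeps 175.64.
Round 2 (the client proposes): the contractor can get 175.64 next round, worth 0.86 × 175.64 = 151.0504 now. The client offers 151.0504 and keeps 200 − 151.0504 = 48.9496.
So by rejecting in round 1, the client gets 48.9496 next round, worth 0.87 × 48.9496 = 42.586152 now.
Offer 62 ≥ 42.586152, so the client accepts.

Accept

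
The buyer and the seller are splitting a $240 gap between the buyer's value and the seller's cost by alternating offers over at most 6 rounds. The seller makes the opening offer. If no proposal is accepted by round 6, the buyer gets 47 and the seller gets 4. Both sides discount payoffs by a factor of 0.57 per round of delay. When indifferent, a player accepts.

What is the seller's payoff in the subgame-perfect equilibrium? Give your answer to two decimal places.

By backward induction:
Round 6 (the buyer proposes): the seller gets 4 if talks fail, so the buyer offers 4 and keeps 236.
Round 5 (the seller proposes): the buyer can get 236 next round, worth 0.57 × 236 = 134.52 now, so the seller offers 134.52, keeping 105.48.
Round 4 (the buyer proposes): the seller can get 105.48 next round, worth 0.57 × 105.48 = 60.1236 now, so the buyer offers 60.1236, keeping 179.8764.
Round 3 (the seller proposes): the buyer can get 179.8764 next round, worth 0.57 × 179.8764 = 102.529548 now; the seller offers that and keeps 137.470452.
Round 2 (the buyer proposes): the seller can get 137.470452 next round, worth 0.57 × 137.470452 = 78.35815764 now, so the buyer offers 78.35815764, keeping 161.64184236.
Round 1 (the seller proposes): the buyer can get 161.64184236 next round, worth 0.57 × 161.64184236 = 92.1358501452 now, so the seller offers 92.1358501452, keeping 147.8641498548.

147.86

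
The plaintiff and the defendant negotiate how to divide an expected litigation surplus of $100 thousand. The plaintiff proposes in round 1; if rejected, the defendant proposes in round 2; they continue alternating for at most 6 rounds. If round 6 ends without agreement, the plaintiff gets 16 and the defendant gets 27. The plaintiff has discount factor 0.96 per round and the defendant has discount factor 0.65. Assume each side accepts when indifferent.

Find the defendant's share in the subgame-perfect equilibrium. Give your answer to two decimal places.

25.48

Round 6 (the defendant proposes): the plaintiff gets 16 if talks fail, so the defendant offers 16 and keeps 84.
Round 5 (the plaintiff proposes): the defendant can get 84 next round, worth 0.65 × 84 = 54.6 now, so the plaintiff offers 54.6, keeping 45.4.
Round 4 (the defendant proposes): the plaintiff can get 45.4 next round, worth 0.96 × 45.4 = 43.584 now, so the defendant offers 43.584, keeping 56.416.
Round 3 (the plaintiff proposes): the defendant can get 56.416 next round, worth 0.65 × 56.416 = 36.6704 now; the plaintiff offers that and keeps 63.3296.
Round 2 (the defendant proposes): the plaintiff can get 63.3296 next round, worth 0.96 × 63.3296 = 60.796416 now; the defendant offers that and keeps 39.203584.
Round 1 (the plaintiff proposes): the defendant can get 39.203584 next round, worth 0.65 × 39.203584 = 25.4823296 now; the plaintiff offers that and keeps 74.5176704.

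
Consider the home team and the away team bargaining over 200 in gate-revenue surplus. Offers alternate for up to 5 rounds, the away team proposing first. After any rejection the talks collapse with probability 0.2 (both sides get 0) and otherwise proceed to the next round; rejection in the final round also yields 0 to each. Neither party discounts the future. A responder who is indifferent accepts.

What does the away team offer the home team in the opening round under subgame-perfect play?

By backward induction:
Round 5 (the away team proposes): the home team will accept anything ≥ 0, so the away team offers 0 and keeps 200.
Round 4 (the home team proposes): rejecting gives the away team an expected 0.8 × 200 = 160; the home team offers that and keeps 40.
Round 3 (the away team proposes): rejecting gives the home team an expected 0.8 × 40 = 32; the away team offers that and keeps 168.
Round 2 (the home team proposes): rejecting gives the away team an expected 0.8 × 168 = 134.4, so the home team offers 134.4, keeping 65.6.
Round 1 (the away team proposes): rejecting gives the home team an expected 0.8 × 65.6 = 52.48, so the away team offers 52.48, keeping 147.52.

52.48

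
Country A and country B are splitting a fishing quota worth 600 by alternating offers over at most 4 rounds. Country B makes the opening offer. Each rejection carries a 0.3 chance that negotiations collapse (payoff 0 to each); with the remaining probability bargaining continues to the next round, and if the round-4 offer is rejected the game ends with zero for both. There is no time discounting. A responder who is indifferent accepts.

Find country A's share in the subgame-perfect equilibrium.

Round 4 (country A proposes): country B will accept anything ≥ 0, so country A offers 0 and keeps 600.
Round 3 (country B proposes): rejecting gives country A an expected 0.7 × 600 = 420, so country B offers 420, keeping 180.
Round 2 (country A proposes): rejecting gives country B an expected 0.7 × 180 = 126, so country A offers 126, keeping 474.
Round 1 (country B proposes): rejecting gives country A an expected 0.7 × 474 = 331.8; country B offers that and keeps 268.2.

331.8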